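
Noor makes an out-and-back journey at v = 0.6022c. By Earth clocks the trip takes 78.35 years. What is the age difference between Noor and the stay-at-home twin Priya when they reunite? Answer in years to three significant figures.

γ = 1/√(1 − 0.6022²) = 1/√0.6374 = 1.253
Noor's elapsed proper time: τ = 78.35/1.253 = 62.55 years.
Age gap = Δt − τ = 78.35 − 62.55 years.

Δt − τ = 15.8 years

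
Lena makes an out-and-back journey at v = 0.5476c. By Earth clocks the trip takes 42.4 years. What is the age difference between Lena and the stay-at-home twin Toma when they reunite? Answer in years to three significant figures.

γ = 1/√(1 − 0.5476²) = 1/√0.7001 = 1.195
Lena's elapsed proper time: τ = 42.4/1.195 = 35.48 years.
Age gap = Δt − τ = 42.4 − 35.48 years.

Δt − τ = 6.92 years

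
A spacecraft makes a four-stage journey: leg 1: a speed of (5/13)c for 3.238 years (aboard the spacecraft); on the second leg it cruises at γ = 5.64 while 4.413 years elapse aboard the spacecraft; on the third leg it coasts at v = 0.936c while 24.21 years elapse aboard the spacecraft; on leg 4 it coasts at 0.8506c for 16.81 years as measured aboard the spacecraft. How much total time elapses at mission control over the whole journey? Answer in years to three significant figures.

Leg 1: γ = 1/√(1 − (5/13)²) = 13/12 ≈ 1.083; Δt_1 = 1.083 × 3.238 = 3.508 years.
Leg 2: γ = 5.64; Δt_2 = 5.640 × 4.413 = 24.89 years.
Leg 3: γ = 1/√(1 − 0.936²) = 1/√0.1239 = 2.841; Δt_3 = 2.841 × 24.21 = 68.78 years.
Leg 4: γ = 1/√(1 − 0.8506²) = 1/√0.2765 = 1.902; Δt_4 = 1.902 × 16.81 = 31.97 years.
Total: 3.508 + 24.89 + 68.78 + 31.97 years.

Δt = 129 years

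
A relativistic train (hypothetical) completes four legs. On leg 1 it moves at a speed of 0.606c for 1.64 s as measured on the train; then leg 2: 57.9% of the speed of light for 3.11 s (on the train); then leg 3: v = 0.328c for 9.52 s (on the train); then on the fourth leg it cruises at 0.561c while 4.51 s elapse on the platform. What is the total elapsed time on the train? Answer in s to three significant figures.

τ = 18.0 s

Leg 1: 1.64 s is already measured on the train.
Leg 2: 3.11 s is already measured on the train.
Leg 3: 9.52 s is already measured on the train.
Leg 4: γ = 1/√(1 − 0.561²) = 1/√0.6853 = 1.208; τ_4 = 4.51/1.208 = 3.733 s.
Total: 1.640 + 3.110 + 9.520 + 3.733 s.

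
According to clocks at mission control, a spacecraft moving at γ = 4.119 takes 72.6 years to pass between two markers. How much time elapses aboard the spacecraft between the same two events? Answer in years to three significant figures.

τ = 17.6 years

γ = 4.119
The interval measured at mission control is the dilated one; the clock aboard the spacecraft measures the proper time τ = Δt/γ = 72.6/4.119 years.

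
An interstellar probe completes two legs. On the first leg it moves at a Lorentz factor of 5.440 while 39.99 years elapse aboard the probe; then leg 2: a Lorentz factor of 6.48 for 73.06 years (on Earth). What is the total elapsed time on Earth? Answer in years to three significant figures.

Δt = 291 years

Leg 1: γ = 5.440; Δt_1 = 5.440 × 39.99 = 217.5 years.
Leg 2: 73.06 years is already measured on Earth.
Total: 217.5 + 73.06 years.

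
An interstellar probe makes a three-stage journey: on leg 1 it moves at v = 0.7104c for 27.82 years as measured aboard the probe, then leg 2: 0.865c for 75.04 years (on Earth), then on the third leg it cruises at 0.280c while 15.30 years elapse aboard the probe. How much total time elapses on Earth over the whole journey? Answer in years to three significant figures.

Leg 1: γ = 1/√(1 − 0.7104²) = 1/√0.4953 = 1.421; Δt_1 = 1.421 × 27.82 = 39.53 years.
Leg 2: 75.04 years is already measured on Earth.
Leg 3: γ = 1/√(1 − 0.280²) = 25/24 ≈ 1.042; Δt_3 = 1.042 × 15.30 = 15.94 years.
Total: 39.53 + 75.04 + 15.94 years.

Δt = 131 years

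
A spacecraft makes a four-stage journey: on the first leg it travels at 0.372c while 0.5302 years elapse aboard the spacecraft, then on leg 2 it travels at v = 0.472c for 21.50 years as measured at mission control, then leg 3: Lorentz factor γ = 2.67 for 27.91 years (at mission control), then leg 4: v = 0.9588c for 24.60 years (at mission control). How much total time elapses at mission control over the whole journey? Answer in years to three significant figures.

Δt = 74.6 years

Leg 1: γ = 1/√(1 − 0.372²) = 1/√0.8616 = 1.077; Δt_1 = 1.077 × 0.5302 = 0.5712 years.
Leg 2: 21.50 years is already measured at mission control.
Leg 3: 27.91 years is already measured at mission control.
Leg 4: 24.60 years is already measured at mission control.
Total: 0.5712 + 21.50 + 27.91 + 24.60 years.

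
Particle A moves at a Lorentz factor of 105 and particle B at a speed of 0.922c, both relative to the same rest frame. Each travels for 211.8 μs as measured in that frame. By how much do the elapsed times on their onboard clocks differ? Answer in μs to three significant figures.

|τ_A − τ_B| = 80.0 μs

A: γ = 105; τ_A = 211.8/105.0 = 2.017 μs.
B: γ = 1/√(1 − 0.922²) = 1/√0.1499 = 2.583; τ_B = 211.8/2.583 = 82.01 μs.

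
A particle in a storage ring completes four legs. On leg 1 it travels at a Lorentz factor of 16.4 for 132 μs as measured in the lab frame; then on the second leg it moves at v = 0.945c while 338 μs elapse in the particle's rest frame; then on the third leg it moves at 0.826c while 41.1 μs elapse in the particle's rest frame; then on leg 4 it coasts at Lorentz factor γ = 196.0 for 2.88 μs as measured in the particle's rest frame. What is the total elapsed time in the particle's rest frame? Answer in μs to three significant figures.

Leg 1: γ = 16.4; τ_1 = 132/16.40 = 8.049 μs.
Leg 2: 338 μs is already measured in the particle's rest frame.
Leg 3: 41.1 μs is already measured in the particle's rest frame.
Leg 4: 2.88 μs is already measured in the particle's rest frame.
Total: 8.049 + 338.0 + 41.10 + 2.880 μs.

τ = 390 μs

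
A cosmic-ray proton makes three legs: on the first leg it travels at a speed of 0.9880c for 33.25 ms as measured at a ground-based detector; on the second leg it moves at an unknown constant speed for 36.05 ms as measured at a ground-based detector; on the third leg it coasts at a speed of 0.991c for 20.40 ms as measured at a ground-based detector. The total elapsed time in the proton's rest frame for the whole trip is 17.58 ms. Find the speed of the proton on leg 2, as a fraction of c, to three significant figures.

β = 0.963

Leg 1: γ = 1/√(1 − 0.9880²) = 1/√0.02386 = 6.474; τ_1 = 33.25/6.474 = 5.136 ms.
Leg 2: speed unknown; τ_2 = 36.05/γ_2.
Leg 3: γ = 1/√(1 − 0.991²) = 1/√0.01792 = 7.470; τ_3 = 20.40/7.470 = 2.731 ms.
Total proper time: 5.136 + τ_2 + 2.731 = 17.58, so τ_2 = 17.58 − 7.866 = 9.714 ms.
γ_2 = 36.05/9.714 = 3.711; β = √(1 − 1/γ²) = √0.9274.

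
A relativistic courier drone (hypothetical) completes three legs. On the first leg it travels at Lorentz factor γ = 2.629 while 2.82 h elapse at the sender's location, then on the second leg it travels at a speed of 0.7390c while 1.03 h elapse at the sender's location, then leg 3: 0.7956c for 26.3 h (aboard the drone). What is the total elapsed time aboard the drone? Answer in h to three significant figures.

τ = 28.1 h

Leg 1: γ = 2.629; τ_1 = 2.82/2.629 = 1.073 h.
Leg 2: γ = 1/√(1 − 0.7390²) = 1/√0.4539 = 1.484; τ_2 = 1.03/1.484 = 0.6939 h.
Leg 3: 26.3 h is already measured aboard the drone.
Total: 1.073 + 0.6939 + 26.30 h.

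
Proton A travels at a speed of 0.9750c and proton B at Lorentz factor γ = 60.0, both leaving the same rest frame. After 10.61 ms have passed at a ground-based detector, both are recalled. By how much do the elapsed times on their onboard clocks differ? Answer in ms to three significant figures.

A: γ = 1/√(1 − 0.9750²) = 1/√0.04938 = 4.500; τ_A = 10.61/4.500 = 2.358 ms.
B: γ = 60.0; τ_B = 10.61/60.00 = 0.1768 ms.

|τ_A − τ_B| = 2.18 ms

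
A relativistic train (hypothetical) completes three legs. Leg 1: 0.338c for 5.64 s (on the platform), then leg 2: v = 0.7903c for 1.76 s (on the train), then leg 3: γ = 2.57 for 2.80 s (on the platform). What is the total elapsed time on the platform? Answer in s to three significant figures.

Leg 1: 5.64 s is already measured on the platform.
Leg 2: γ = 1/√(1 − 0.7903²) = 1/√0.3754 = 1.632; Δt_2 = 1.632 × 1.76 = 2.872 s.
Leg 3: 2.80 s is already measured on the platform.
Total: 5.640 + 2.872 + 2.800 s.

Δt = 11.3 s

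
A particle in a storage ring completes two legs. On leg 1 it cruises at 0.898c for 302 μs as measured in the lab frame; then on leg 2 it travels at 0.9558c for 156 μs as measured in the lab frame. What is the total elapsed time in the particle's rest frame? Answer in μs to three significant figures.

Leg 1: γ = 1/√(1 − 0.898²) = 1/√0.1936 = 2.273; τ_1 = 302/2.273 = 132.9 μs.
Leg 2: γ = 1/√(1 − 0.9558²) = 1/√0.08645 = 3.401; τ_2 = 156/3.401 = 45.87 μs.
Total: 132.9 + 45.87 μs.

τ = 179 μs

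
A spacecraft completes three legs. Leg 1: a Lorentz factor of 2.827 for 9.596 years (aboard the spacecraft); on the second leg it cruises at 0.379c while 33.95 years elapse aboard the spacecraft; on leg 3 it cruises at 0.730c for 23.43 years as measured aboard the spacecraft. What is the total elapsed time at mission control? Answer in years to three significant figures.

Δt = 98.1 years

Leg 1: γ = 2.827; Δt_1 = 2.827 × 9.596 = 27.13 years.
Leg 2: γ = 1/√(1 − 0.379²) = 1/√0.8564 = 1.081; Δt_2 = 1.081 × 33.95 = 36.69 years.
Leg 3: γ = 1/√(1 − 0.730²) = 1/√0.4671 = 1.463; Δt_3 = 1.463 × 23.43 = 34.28 years.
Total: 27.13 + 36.69 + 34.28 years.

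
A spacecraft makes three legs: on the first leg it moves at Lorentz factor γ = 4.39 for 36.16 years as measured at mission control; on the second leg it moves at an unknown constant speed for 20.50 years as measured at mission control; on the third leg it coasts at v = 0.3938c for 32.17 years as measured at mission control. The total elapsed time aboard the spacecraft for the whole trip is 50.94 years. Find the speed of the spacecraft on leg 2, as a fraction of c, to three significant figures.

Leg 1: γ = 4.39; τ_1 = 36.16/4.390 = 8.237 years.
Leg 2: speed unknown; τ_2 = 20.50/γ_2.
Leg 3: γ = 1/√(1 − 0.3938²) = 1/√0.8449 = 1.088; τ_3 = 32.17/1.088 = 29.57 years.
Total proper time: 8.237 + τ_2 + 29.57 = 50.94, so τ_2 = 50.94 − 37.81 = 13.13 years.
γ_2 = 20.50/13.13 = 1.561; β = √(1 − 1/γ²) = √0.5896.

β = 0.768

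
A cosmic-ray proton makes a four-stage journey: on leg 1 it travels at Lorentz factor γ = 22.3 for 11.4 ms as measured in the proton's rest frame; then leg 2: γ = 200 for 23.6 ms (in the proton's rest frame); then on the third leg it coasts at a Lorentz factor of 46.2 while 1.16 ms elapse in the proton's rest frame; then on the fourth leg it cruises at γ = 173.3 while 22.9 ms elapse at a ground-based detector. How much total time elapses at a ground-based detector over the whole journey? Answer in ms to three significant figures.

Δt = 5050 ms

Leg 1: γ = 22.3; Δt_1 = 22.30 × 11.4 = 254.2 ms.
Leg 2: γ = 200; Δt_2 = 200.0 × 23.6 = 4720 ms.
Leg 3: γ = 46.2; Δt_3 = 46.20 × 1.16 = 53.59 ms.
Leg 4: 22.9 ms is already measured at a ground-based detector.
Total: 254.2 + 4720 + 53.59 + 22.90 ms.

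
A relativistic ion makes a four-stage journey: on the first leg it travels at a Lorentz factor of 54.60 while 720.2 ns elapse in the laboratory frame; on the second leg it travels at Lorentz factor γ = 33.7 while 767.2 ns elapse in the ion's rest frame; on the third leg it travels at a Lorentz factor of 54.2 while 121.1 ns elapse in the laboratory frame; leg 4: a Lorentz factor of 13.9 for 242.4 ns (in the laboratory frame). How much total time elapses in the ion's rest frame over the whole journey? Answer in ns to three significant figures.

Leg 1: γ = 54.60; τ_1 = 720.2/54.60 = 13.19 ns.
Leg 2: 767.2 ns is already measured in the ion's rest frame.
Leg 3: γ = 54.2; τ_3 = 121.1/54.20 = 2.234 ns.
Leg 4: γ = 13.9; τ_4 = 242.4/13.90 = 17.44 ns.
Total: 13.19 + 767.2 + 2.234 + 17.44 ns.

τ = 800 ns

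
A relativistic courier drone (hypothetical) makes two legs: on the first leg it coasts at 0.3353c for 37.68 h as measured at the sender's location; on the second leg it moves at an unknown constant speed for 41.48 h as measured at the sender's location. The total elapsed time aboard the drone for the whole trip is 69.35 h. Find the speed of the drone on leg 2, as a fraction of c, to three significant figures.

β = 0.578

Leg 1: γ = 1/√(1 − 0.3353²) = 1/√0.8876 = 1.061; τ_1 = 37.68/1.061 = 35.50 h.
Leg 2: speed unknown; τ_2 = 41.48/γ_2.
Total proper time: 35.50 + τ_2 = 69.35, so τ_2 = 69.35 − 35.50 = 33.85 h.
γ_2 = 41.48/33.85 = 1.225; β = √(1 − 1/γ²) = √0.3340.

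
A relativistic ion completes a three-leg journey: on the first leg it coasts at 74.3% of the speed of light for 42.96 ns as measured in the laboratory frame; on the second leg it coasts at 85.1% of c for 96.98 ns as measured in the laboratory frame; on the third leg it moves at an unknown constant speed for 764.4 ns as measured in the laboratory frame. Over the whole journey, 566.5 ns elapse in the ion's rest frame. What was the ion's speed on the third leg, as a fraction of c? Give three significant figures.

β = 0.771

Leg 1: β = 0.743; γ = 1/√(1 − 0.743²) = 1/√0.4480 = 1.494; τ_1 = 42.96/1.494 = 28.75 ns.
Leg 2: β = 0.851; γ = 1/√(1 − 0.851²) = 1/√0.2758 = 1.904; τ_2 = 96.98/1.904 = 50.93 ns.
Leg 3: speed unknown; τ_3 = 764.4/γ_3.
Total proper time: 28.75 + 50.93 + τ_3 = 566.5, so τ_3 = 566.5 − 79.68 = 486.8 ns.
γ_3 = 764.4/486.8 = 1.570; β = √(1 − 1/γ²) = √0.5944.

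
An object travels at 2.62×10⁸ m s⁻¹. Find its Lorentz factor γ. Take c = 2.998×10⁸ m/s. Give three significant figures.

γ = 2.06

β = 2.62×10⁸/2.998×10⁸ = 0.8739; γ = 1/√(1 − 0.8739²) = 2.057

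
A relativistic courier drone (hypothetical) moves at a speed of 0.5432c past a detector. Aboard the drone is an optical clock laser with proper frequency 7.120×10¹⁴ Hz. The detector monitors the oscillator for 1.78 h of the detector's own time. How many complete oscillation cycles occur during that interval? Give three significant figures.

γ = 1/√(1 − 0.5432²) = 1/√0.7049 = 1.191
During 1.78 h of lab time, the oscillator's proper time advances by τ = Δt/γ = 1.78/1.191 = 1.494 h = 5.380×10³ s.
N = f × τ = 7.120×10¹⁴ × 5.380×10³ = 3.831×10¹⁸.

N = 3.83×10¹⁸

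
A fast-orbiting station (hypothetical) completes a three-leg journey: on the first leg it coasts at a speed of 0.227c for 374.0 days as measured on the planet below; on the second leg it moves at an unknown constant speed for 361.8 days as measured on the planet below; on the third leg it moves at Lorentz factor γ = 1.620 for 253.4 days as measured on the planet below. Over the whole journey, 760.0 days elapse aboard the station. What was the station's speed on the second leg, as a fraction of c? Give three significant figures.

Leg 1: γ = 1/√(1 − 0.227²) = 1/√0.9485 = 1.027; τ_1 = 374.0/1.027 = 364.2 days.
Leg 2: speed unknown; τ_2 = 361.8/γ_2.
Leg 3: γ = 1.620; τ_3 = 253.4/1.620 = 156.4 days.
Total proper time: 364.2 + τ_2 + 156.4 = 760.0, so τ_2 = 760.0 − 520.7 = 239.3 days.
γ_2 = 361.8/239.3 = 1.512; β = √(1 − 1/γ²) = √0.5624.

β = 0.750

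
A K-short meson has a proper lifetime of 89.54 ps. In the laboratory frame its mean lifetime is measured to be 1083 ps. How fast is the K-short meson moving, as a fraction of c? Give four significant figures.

γ = Δt/τ₀ = 1083/89.54 = 12.10
β = √(1 − 1/γ²) = √(1 − 0.006836) = √0.9932

β = 0.9966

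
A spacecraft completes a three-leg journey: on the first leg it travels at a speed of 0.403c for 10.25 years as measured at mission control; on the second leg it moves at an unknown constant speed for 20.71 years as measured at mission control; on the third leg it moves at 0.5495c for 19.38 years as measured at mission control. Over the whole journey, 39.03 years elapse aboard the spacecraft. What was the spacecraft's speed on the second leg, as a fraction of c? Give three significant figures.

β = 0.760

Leg 1: γ = 1/√(1 − 0.403²) = 1/√0.8376 = 1.093; τ_1 = 10.25/1.093 = 9.381 years.
Leg 2: speed unknown; τ_2 = 20.71/γ_2.
Leg 3: γ = 1/√(1 − 0.5495²) = 1/√0.6980 = 1.197; τ_3 = 19.38/1.197 = 16.19 years.
Total proper time: 9.381 + τ_2 + 16.19 = 39.03, so τ_2 = 39.03 − 25.57 = 13.46 years.
γ_2 = 20.71/13.46 = 1.539; β = √(1 − 1/γ²) = √0.5778.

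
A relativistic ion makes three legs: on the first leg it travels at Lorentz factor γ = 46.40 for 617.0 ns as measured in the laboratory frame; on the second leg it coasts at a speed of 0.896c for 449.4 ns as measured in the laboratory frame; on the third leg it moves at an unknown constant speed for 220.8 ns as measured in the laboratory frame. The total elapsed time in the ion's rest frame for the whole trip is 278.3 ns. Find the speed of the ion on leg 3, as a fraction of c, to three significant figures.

Leg 1: γ = 46.40; τ_1 = 617.0/46.40 = 13.30 ns.
Leg 2: γ = 1/√(1 − 0.896²) = 1/√0.1972 = 2.252; τ_2 = 449.4/2.252 = 199.6 ns.
Leg 3: speed unknown; τ_3 = 220.8/γ_3.
Total proper time: 13.30 + 199.6 + τ_3 = 278.3, so τ_3 = 278.3 − 212.9 = 65.44 ns.
γ_3 = 220.8/65.44 = 3.374; β = √(1 − 1/γ²) = √0.9121.

β = 0.955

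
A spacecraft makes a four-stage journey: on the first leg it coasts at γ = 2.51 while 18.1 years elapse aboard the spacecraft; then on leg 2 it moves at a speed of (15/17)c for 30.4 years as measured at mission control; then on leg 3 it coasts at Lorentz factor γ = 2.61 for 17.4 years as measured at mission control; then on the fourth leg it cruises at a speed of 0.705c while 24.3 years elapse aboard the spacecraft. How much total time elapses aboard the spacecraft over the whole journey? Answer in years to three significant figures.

Leg 1: 18.1 years is already measured aboard the spacecraft.
Leg 2: γ = 1/√(1 − (15/17)²) = 17/8 = 2.125; τ_2 = 30.4/2.125 = 14.31 years.
Leg 3: γ = 2.61; τ_3 = 17.4/2.610 = 6.667 years.
Leg 4: 24.3 years is already measured aboard the spacecraft.
Total: 18.10 + 14.31 + 6.667 + 24.30 years.

τ = 63.4 years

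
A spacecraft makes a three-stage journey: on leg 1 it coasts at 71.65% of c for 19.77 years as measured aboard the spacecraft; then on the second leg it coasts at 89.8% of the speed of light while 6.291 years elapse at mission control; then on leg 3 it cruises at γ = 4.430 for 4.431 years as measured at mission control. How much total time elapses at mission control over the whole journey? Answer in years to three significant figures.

Δt = 39.1 years

Leg 1: β = 0.7165; γ = 1/√(1 − 0.7165²) = 1/√0.4866 = 1.434; Δt_1 = 1.434 × 19.77 = 28.34 years.
Leg 2: 6.291 years is already measured at mission control.
Leg 3: 4.431 years is already measured at mission control.
Total: 28.34 + 6.291 + 4.431 years.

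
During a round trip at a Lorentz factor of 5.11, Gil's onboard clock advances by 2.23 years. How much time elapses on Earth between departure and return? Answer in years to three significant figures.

Δt = 11.4 years

γ = 5.11
Earth-frame duration is the dilated interval: Δt = γτ = 5.110 × 2.23 years.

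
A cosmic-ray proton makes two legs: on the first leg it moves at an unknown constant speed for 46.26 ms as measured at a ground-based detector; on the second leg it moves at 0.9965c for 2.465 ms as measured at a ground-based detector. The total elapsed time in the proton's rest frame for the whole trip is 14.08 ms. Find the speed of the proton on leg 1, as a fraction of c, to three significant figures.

Leg 1: speed unknown; τ_1 = 46.26/γ_1.
Leg 2: γ = 1/√(1 − 0.9965²) = 1/√0.006988 = 11.96; τ_2 = 2.465/11.96 = 0.2061 ms.
Total proper time: τ_1 + 0.2061 = 14.08, so τ_1 = 14.08 − 0.2061 = 13.87 ms.
γ_1 = 46.26/13.87 = 3.334; β = √(1 − 1/γ²) = √0.9101.

β = 0.954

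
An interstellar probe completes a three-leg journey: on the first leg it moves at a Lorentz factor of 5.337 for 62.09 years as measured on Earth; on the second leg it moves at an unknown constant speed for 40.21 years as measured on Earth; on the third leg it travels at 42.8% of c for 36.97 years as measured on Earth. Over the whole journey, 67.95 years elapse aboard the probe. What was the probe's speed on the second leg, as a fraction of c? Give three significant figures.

Leg 1: γ = 5.337; τ_1 = 62.09/5.337 = 11.63 years.
Leg 2: speed unknown; τ_2 = 40.21/γ_2.
Leg 3: β = 0.428; γ = 1/√(1 − 0.428²) = 1/√0.8168 = 1.106; τ_3 = 36.97/1.106 = 33.41 years.
Total proper time: 11.63 + τ_2 + 33.41 = 67.95, so τ_2 = 67.95 − 45.05 = 22.90 years.
γ_2 = 40.21/22.90 = 1.756; β = √(1 − 1/γ²) = √0.6756.

β = 0.822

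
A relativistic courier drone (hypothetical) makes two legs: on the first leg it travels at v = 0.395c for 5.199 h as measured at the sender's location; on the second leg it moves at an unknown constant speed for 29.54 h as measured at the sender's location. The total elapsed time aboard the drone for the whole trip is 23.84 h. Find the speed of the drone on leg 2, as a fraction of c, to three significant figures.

β = 0.764

Leg 1: γ = 1/√(1 − 0.395²) = 1/√0.8440 = 1.089; τ_1 = 5.199/1.089 = 4.776 h.
Leg 2: speed unknown; τ_2 = 29.54/γ_2.
Total proper time: 4.776 + τ_2 = 23.84, so τ_2 = 23.84 − 4.776 = 19.06 h.
γ_2 = 29.54/19.06 = 1.550; β = √(1 − 1/γ²) = √0.5835.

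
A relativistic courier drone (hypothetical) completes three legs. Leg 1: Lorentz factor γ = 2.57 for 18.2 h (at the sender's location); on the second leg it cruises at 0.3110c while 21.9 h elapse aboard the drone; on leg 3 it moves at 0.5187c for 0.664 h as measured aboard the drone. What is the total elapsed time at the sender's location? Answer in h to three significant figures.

Leg 1: 18.2 h is already measured at the sender's location.
Leg 2: γ = 1/√(1 − 0.3110²) = 1/√0.9033 = 1.052; Δt_2 = 1.052 × 21.9 = 23.04 h.
Leg 3: γ = 1/√(1 − 0.5187²) = 1/√0.7310 = 1.170; Δt_3 = 1.170 × 0.664 = 0.7766 h.
Total: 18.20 + 23.04 + 0.7766 h.

Δt = 42.0 h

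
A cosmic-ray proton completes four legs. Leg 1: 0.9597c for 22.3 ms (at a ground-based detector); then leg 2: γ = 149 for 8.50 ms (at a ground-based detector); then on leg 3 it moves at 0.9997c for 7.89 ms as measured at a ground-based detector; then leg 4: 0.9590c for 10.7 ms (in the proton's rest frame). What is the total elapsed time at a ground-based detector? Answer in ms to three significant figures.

Δt = 76.4 ms

Leg 1: 22.3 ms is already measured at a ground-based detector.
Leg 2: 8.50 ms is already measured at a ground-based detector.
Leg 3: 7.89 ms is already measured at a ground-based detector.
Leg 4: γ = 1/√(1 − 0.9590²) = 1/√0.08032 = 3.529; Δt_4 = 3.529 × 10.7 = 37.76 ms.
Total: 22.30 + 8.500 + 7.890 + 37.76 ms.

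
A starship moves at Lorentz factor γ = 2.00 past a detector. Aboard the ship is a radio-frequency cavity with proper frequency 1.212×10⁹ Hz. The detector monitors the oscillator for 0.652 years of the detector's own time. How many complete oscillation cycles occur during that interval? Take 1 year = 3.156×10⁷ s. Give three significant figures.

γ = 2.00
During 0.652 years of lab time, the oscillator's proper time advances by τ = Δt/γ = 0.652/2.000 = 0.3260 years = 1.029×10⁷ s.
N = f × τ = 1.212×10⁹ × 1.029×10⁷ = 1.247×10¹⁶.

N = 1.25×10¹⁶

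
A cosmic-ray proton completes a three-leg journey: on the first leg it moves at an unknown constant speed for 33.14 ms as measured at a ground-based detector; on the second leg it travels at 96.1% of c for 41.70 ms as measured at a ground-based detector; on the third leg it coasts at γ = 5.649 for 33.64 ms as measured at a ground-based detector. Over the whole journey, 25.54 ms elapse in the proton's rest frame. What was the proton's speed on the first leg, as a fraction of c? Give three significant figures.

β = 0.970

Leg 1: speed unknown; τ_1 = 33.14/γ_1.
Leg 2: β = 0.961; γ = 1/√(1 − 0.961²) = 1/√0.07648 = 3.616; τ_2 = 41.70/3.616 = 11.53 ms.
Leg 3: γ = 5.649; τ_3 = 33.64/5.649 = 5.955 ms.
Total proper time: τ_1 + 11.53 + 5.955 = 25.54, so τ_1 = 25.54 − 17.49 = 8.053 ms.
γ_1 = 33.14/8.053 = 4.115; β = √(1 − 1/γ²) = √0.9410.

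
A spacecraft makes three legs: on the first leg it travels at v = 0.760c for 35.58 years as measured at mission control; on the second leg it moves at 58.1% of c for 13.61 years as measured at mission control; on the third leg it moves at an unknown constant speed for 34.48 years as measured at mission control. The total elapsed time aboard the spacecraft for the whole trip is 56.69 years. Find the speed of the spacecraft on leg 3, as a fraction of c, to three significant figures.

β = 0.758

Leg 1: γ = 1/√(1 − 0.760²) = 1/√0.4224 = 1.539; τ_1 = 35.58/1.539 = 23.12 years.
Leg 2: β = 0.581; γ = 1/√(1 − 0.581²) = 1/√0.6624 = 1.229; τ_2 = 13.61/1.229 = 11.08 years.
Leg 3: speed unknown; τ_3 = 34.48/γ_3.
Total proper time: 23.12 + 11.08 + τ_3 = 56.69, so τ_3 = 56.69 − 34.20 = 22.49 years.
γ_3 = 34.48/22.49 = 1.533; β = √(1 − 1/γ²) = √0.5746.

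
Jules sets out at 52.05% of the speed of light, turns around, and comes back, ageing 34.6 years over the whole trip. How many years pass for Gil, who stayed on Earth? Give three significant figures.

β = 0.5205; γ = 1/√(1 − 0.5205²) = 1/√0.7291 = 1.171
Earth-frame duration is the dilated interval: Δt = γτ = 1.171 × 34.6 years.

Δt = 40.5 years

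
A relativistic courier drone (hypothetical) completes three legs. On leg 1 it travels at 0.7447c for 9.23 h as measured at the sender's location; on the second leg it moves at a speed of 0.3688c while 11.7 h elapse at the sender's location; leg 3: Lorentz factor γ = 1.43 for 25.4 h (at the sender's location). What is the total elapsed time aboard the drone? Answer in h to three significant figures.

τ = 34.8 h

Leg 1: γ = 1/√(1 − 0.7447²) = 1/√0.4454 = 1.498; τ_1 = 9.23/1.498 = 6.160 h.
Leg 2: γ = 1/√(1 − 0.3688²) = 1/√0.8640 = 1.076; τ_2 = 11.7/1.076 = 10.88 h.
Leg 3: γ = 1.43; τ_3 = 25.4/1.430 = 17.76 h.
Total: 6.160 + 10.88 + 17.76 h.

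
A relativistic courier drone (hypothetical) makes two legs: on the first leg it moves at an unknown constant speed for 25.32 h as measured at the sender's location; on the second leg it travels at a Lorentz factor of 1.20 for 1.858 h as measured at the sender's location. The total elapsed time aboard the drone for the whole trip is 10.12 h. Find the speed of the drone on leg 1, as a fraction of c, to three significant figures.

Leg 1: speed unknown; τ_1 = 25.32/γ_1.
Leg 2: γ = 1.20; τ_2 = 1.858/1.200 = 1.548 h.
Total proper time: τ_1 + 1.548 = 10.12, so τ_1 = 10.12 − 1.548 = 8.572 h.
γ_1 = 25.32/8.572 = 2.954; β = √(1 − 1/γ²) = √0.8854.

β = 0.941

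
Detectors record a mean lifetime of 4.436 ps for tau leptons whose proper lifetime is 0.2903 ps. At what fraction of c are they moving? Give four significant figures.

γ = Δt/τ₀ = 4.436/0.2903 = 15.28
β = √(1 − 1/γ²) = √(1 − 0.004283) = √0.9957

v = 0.9979c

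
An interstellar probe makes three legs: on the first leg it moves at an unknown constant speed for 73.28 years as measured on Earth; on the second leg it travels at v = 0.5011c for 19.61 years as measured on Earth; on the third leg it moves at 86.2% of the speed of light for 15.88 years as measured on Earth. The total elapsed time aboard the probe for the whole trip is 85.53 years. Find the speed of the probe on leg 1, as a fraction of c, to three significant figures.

β = 0.564

Leg 1: speed unknown; τ_1 = 73.28/γ_1.
Leg 2: γ = 1/√(1 − 0.5011²) = 1/√0.7489 = 1.156; τ_2 = 19.61/1.156 = 16.97 years.
Leg 3: β = 0.862; γ = 1/√(1 − 0.862²) = 1/√0.2570 = 1.973; τ_3 = 15.88/1.973 = 8.050 years.
Total proper time: τ_1 + 16.97 + 8.050 = 85.53, so τ_1 = 85.53 − 25.02 = 60.51 years.
γ_1 = 73.28/60.51 = 1.211; β = √(1 − 1/γ²) = √0.3182.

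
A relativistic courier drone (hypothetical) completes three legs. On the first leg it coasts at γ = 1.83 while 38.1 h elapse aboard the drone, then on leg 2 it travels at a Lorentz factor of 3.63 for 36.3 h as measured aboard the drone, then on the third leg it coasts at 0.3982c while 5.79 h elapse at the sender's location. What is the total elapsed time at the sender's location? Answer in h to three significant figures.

Δt = 207 h

Leg 1: γ = 1.83; Δt_1 = 1.830 × 38.1 = 69.72 h.
Leg 2: γ = 3.63; Δt_2 = 3.630 × 36.3 = 131.8 h.
Leg 3: 5.79 h is already measured at the sender's location.
Total: 69.72 + 131.8 + 5.790 h.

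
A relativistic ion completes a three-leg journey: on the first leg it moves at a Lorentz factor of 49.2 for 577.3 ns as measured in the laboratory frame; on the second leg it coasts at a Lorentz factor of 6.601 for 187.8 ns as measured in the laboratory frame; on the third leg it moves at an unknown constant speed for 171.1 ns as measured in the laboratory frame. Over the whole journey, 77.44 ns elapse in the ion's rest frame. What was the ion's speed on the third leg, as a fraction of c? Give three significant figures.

Leg 1: γ = 49.2; τ_1 = 577.3/49.20 = 11.73 ns.
Leg 2: γ = 6.601; τ_2 = 187.8/6.601 = 28.45 ns.
Leg 3: speed unknown; τ_3 = 171.1/γ_3.
Total proper time: 11.73 + 28.45 + τ_3 = 77.44, so τ_3 = 77.44 − 40.18 = 37.26 ns.
γ_3 = 171.1/37.26 = 4.593; β = √(1 − 1/γ²) = √0.9526.

β = 0.976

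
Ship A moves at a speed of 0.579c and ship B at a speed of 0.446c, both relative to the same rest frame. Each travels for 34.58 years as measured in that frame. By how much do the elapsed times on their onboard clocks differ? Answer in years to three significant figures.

|τ_A − τ_B| = 2.76 years

A: γ = 1/√(1 − 0.579²) = 1/√0.6648 = 1.227; τ_A = 34.58/1.227 = 28.19 years.
B: γ = 1/√(1 − 0.446²) = 1/√0.8011 = 1.117; τ_B = 34.58/1.117 = 30.95 years.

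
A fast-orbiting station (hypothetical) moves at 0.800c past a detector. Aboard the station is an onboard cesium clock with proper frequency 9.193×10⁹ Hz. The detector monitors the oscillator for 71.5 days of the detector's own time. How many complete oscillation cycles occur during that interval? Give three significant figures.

N = 3.41×10¹⁶

γ = 1/√(1 − 0.800²) = 5/3 ≈ 1.667
During 71.5 days of lab time, the oscillator's proper time advances by τ = Δt/γ = 71.5/1.667 = 42.90 days = 3.707×10⁶ s.
N = f × τ = 9.193×10⁹ × 3.707×10⁶ = 3.407×10¹⁶.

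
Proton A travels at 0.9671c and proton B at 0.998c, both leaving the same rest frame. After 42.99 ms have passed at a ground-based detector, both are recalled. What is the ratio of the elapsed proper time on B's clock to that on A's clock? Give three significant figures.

A: γ = 1/√(1 − 0.9671²) = 1/√0.06472 = 3.931. B: γ = 1/√(1 − 0.998²) = 1/√0.003996 = 15.82.
τ_A/τ_B = γ_B/γ_A = 15.82/3.931 = 4.024, so τ_B/τ_A = 0.2485.

τ_B/τ_A = 0.248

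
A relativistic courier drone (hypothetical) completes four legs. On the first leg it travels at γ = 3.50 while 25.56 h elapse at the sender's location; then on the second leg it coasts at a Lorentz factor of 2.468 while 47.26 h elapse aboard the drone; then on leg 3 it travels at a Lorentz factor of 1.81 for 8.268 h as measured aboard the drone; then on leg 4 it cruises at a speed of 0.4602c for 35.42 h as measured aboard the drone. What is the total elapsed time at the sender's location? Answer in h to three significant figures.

Leg 1: 25.56 h is already measured at the sender's location.
Leg 2: γ = 2.468; Δt_2 = 2.468 × 47.26 = 116.6 h.
Leg 3: γ = 1.81; Δt_3 = 1.810 × 8.268 = 14.97 h.
Leg 4: γ = 1/√(1 − 0.4602²) = 1/√0.7882 = 1.126; Δt_4 = 1.126 × 35.42 = 39.90 h.
Total: 25.56 + 116.6 + 14.97 + 39.90 h.

Δt = 197 h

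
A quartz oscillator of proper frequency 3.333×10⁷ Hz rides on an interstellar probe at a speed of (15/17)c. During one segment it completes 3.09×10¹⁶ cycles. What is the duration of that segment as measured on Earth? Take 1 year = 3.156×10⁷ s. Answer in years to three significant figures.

γ = 1/√(1 − (15/17)²) = 17/8 = 2.125
Proper time for N cycles: τ = N/f = 3.09×10¹⁶/(3.333×10⁷) = 9.271×10⁸ s = 29.38 years.
Lab-frame duration Δt = γτ = 2.125 × 29.38 = 62.42 years.

Δt = 62.4 years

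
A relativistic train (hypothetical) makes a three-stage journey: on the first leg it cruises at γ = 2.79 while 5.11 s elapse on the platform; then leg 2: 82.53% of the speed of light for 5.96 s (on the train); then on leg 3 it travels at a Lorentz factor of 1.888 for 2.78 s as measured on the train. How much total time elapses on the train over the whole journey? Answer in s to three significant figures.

τ = 10.6 s

Leg 1: γ = 2.79; τ_1 = 5.11/2.790 = 1.832 s.
Leg 2: 5.96 s is already measured on the train.
Leg 3: 2.78 s is already measured on the train.
Total: 1.832 + 5.960 + 2.780 s.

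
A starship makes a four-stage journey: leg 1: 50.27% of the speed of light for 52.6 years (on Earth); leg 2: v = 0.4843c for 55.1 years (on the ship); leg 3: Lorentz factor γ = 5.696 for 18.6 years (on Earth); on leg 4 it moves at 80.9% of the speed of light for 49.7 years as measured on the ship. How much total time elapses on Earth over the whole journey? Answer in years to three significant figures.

Δt = 219 years

Leg 1: 52.6 years is already measured on Earth.
Leg 2: γ = 1/√(1 − 0.4843²) = 1/√0.7655 = 1.143; Δt_2 = 1.143 × 55.1 = 62.98 years.
Leg 3: 18.6 years is already measured on Earth.
Leg 4: β = 0.809; γ = 1/√(1 − 0.809²) = 1/√0.3455 = 1.701; Δt_4 = 1.701 × 49.7 = 84.55 years.
Total: 52.60 + 62.98 + 18.60 + 84.55 years.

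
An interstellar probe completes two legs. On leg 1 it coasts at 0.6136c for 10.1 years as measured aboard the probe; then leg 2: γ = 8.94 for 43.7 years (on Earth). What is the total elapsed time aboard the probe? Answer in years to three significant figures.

τ = 15.0 years

Leg 1: 10.1 years is already measured aboard the probe.
Leg 2: γ = 8.94; τ_2 = 43.7/8.940 = 4.888 years.
Total: 10.10 + 4.888 years.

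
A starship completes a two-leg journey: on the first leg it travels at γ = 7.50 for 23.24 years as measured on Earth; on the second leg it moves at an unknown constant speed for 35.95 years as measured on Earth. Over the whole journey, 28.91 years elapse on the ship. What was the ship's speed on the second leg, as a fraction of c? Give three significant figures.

Leg 1: γ = 7.50; τ_1 = 23.24/7.500 = 3.099 years.
Leg 2: speed unknown; τ_2 = 35.95/γ_2.
Total proper time: 3.099 + τ_2 = 28.91, so τ_2 = 28.91 − 3.099 = 25.81 years.
γ_2 = 35.95/25.81 = 1.393; β = √(1 − 1/γ²) = √0.4845.

β = 0.696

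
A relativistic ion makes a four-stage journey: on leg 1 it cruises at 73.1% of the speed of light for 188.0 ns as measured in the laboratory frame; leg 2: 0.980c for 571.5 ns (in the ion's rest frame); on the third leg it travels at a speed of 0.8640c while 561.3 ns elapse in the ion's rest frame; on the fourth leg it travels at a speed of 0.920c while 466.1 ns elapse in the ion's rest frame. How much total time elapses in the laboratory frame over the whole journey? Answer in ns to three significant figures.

Leg 1: 188.0 ns is already measured in the laboratory frame.
Leg 2: γ = 1/√(1 − 0.980²) = 1/√0.03960 = 5.025; Δt_2 = 5.025 × 571.5 = 2872 ns.
Leg 3: γ = 1/√(1 − 0.8640²) = 1/√0.2535 = 1.986; Δt_3 = 1.986 × 561.3 = 1115 ns.
Leg 4: γ = 1/√(1 − 0.920²) = 1/√0.1536 = 2.552; Δt_4 = 2.552 × 466.1 = 1189 ns.
Total: 188.0 + 2872 + 1115 + 1189 ns.

Δt = 5360 ns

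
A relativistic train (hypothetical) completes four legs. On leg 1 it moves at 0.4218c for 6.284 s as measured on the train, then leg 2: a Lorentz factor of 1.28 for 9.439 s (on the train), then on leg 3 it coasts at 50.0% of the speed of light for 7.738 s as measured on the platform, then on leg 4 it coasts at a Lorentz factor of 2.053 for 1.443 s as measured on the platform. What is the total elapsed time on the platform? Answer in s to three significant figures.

Leg 1: γ = 1/√(1 − 0.4218²) = 1/√0.8221 = 1.103; Δt_1 = 1.103 × 6.284 = 6.931 s.
Leg 2: γ = 1.28; Δt_2 = 1.280 × 9.439 = 12.08 s.
Leg 3: 7.738 s is already measured on the platform.
Leg 4: 1.443 s is already measured on the platform.
Total: 6.931 + 12.08 + 7.738 + 1.443 s.

Δt = 28.2 s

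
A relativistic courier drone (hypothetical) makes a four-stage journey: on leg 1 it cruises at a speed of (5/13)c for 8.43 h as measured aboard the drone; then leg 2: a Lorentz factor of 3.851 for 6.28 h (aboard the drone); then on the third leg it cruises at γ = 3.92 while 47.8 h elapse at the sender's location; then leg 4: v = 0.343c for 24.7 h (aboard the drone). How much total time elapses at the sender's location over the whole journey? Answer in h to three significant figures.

Leg 1: γ = 1/√(1 − (5/13)²) = 13/12 ≈ 1.083; Δt_1 = 1.083 × 8.43 = 9.132 h.
Leg 2: γ = 3.851; Δt_2 = 3.851 × 6.28 = 24.18 h.
Leg 3: 47.8 h is already measured at the sender's location.
Leg 4: γ = 1/√(1 − 0.343²) = 1/√0.8824 = 1.065; Δt_4 = 1.065 × 24.7 = 26.30 h.
Total: 9.132 + 24.18 + 47.80 + 26.30 h.

Δt = 107 h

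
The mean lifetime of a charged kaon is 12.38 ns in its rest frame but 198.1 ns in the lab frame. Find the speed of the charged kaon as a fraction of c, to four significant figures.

v = 0.9980c

γ = Δt/τ₀ = 198.1/12.38 = 16.00
β = √(1 − 1/γ²) = √(1 − 0.003905) = √0.9961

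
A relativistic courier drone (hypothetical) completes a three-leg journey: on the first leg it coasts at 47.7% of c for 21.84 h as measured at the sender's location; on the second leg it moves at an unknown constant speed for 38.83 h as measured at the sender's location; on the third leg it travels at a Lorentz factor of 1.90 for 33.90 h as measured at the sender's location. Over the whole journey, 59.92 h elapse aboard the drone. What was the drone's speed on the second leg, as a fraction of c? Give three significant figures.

β = 0.808

Leg 1: β = 0.477; γ = 1/√(1 − 0.477²) = 1/√0.7725 = 1.138; τ_1 = 21.84/1.138 = 19.20 h.
Leg 2: speed unknown; τ_2 = 38.83/γ_2.
Leg 3: γ = 1.90; τ_3 = 33.90/1.900 = 17.84 h.
Total proper time: 19.20 + τ_2 + 17.84 = 59.92, so τ_2 = 59.92 − 37.04 = 22.88 h.
γ_2 = 38.83/22.88 = 1.697; β = √(1 − 1/γ²) = √0.6527.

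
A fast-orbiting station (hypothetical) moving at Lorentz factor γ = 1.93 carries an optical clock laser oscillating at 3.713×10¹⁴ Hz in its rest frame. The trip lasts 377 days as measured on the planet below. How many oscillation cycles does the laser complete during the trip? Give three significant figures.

N = 6.27×10²¹

γ = 1.93
The oscillator's own cycle count is N = f × τ where τ is the proper time aboard the station. τ = Δt/γ = 377/1.930 = 195.3 days = 1.688×10⁷ s.
N = 3.713×10¹⁴ × 1.688×10⁷ = 6.266×10²¹.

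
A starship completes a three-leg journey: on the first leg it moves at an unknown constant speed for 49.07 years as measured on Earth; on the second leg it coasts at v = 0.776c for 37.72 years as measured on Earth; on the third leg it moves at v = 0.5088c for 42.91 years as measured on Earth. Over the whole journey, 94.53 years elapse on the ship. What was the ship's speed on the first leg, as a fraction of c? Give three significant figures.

β = 0.725

Leg 1: speed unknown; τ_1 = 49.07/γ_1.
Leg 2: γ = 1/√(1 − 0.776²) = 1/√0.3978 = 1.585; τ_2 = 37.72/1.585 = 23.79 years.
Leg 3: γ = 1/√(1 − 0.5088²) = 1/√0.7411 = 1.162; τ_3 = 42.91/1.162 = 36.94 years.
Total proper time: τ_1 + 23.79 + 36.94 = 94.53, so τ_1 = 94.53 − 60.73 = 33.80 years.
γ_1 = 49.07/33.80 = 1.452; β = √(1 − 1/γ²) = √0.5256.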